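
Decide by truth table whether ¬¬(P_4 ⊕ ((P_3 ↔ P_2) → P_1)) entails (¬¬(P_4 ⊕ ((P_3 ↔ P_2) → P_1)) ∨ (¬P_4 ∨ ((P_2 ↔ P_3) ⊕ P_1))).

yes

P_1 | P_2 | P_3 | P_4 || φ | ψ
 0  |  0  |  0  |  0  || 0 | 1
 0  |  0  |  0  |  1  || 1 | 1
 0  |  0  |  1  |  0  || 1 | 1
 0  |  0  |  1  |  1  || 0 | 0
 0  |  1  |  0  |  0  || 1 | 1
 0  |  1  |  0  |  1  || 0 | 0
 0  |  1  |  1  |  0  || 0 | 1
 0  |  1  |  1  |  1  || 1 | 1
 1  |  0  |  0  |  0  || 1 | 1
 1  |  0  |  0  |  1  || 0 | 0
 1  |  0  |  1  |  0  || 1 | 1
 1  |  0  |  1  |  1  || 0 | 1
 1  |  1  |  0  |  0  || 1 | 1
 1  |  1  |  0  |  1  || 0 | 1
 1  |  1  |  1  |  0  || 1 | 1
 1  |  1  |  1  |  1  || 0 | 0
In every row where φ is true, ψ is also true, so φ ⊨ ψ.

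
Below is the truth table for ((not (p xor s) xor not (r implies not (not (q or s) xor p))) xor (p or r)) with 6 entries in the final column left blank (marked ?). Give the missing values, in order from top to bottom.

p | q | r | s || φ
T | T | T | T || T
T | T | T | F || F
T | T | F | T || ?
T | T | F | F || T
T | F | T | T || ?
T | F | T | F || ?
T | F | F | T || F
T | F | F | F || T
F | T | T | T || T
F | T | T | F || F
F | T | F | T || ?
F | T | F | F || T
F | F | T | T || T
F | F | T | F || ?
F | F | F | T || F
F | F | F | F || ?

Row p=T, q=T, r=F, s=T: (not (p xor s) xor not (r implies not (not (q or s) xor p))) = T, (p or r) = T, so the formula = F.
Row p=T, q=F, r=T, s=T: (not (p xor s) xor not (r implies not (not (q or s) xor p))) = F, (p or r) = T, so the formula = T.
Row p=T, q=F, r=T, s=F: (not (p xor s) xor not (r implies not (not (q or s) xor p))) = F, (p or r) = T, so the formula = T.
Row p=F, q=T, r=F, s=T: (not (p xor s) xor not (r implies not (not (q or s) xor p))) = F, (p or r) = F, so the formula = F.
Row p=F, q=F, r=T, s=F: (not (p xor s) xor not (r implies not (not (q or s) xor p))) = F, (p or r) = T, so the formula = T.
Row p=F, q=F, r=F, s=F: (not (p xor s) xor not (r implies not (not (q or s) xor p))) = T, (p or r) = F, so the formula = T.

F, T, T, F, T, T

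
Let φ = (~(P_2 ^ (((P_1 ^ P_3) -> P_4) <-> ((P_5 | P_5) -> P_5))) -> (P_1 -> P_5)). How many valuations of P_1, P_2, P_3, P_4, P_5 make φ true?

28

P_1  P_2  P_3  P_4  P_5  |  φ
 T    T    T    T    T   |  T
 T    T    T    T    F   |  F
 T    T    T    F    T   |  T
 T    T    T    F    F   |  F
 T    T    F    T    T   |  T
 T    T    F    T    F   |  F
 T    T    F    F    T   |  T
 T    T    F    F    F   |  T
 T    F    T    T    T   |  T
 T    F    T    T    F   |  T
 T    F    T    F    T   |  T
 T    F    T    F    F   |  T
 T    F    F    T    T   |  T
 T    F    F    T    F   |  T
 T    F    F    F    T   |  T
 T    F    F    F    F   |  F
 F    T    T    T    T   |  T
 F    T    T    T    F   |  T
 F    T    T    F    T   |  T
 F    T    T    F    F   |  T
 F    T    F    T    T   |  T
 F    T    F    T    F   |  T
 F    T    F    F    T   |  T
 F    T    F    F    F   |  T
 F    F    T    T    T   |  T
 F    F    T    T    F   |  T
 F    F    T    F    T   |  T
 F    F    T    F    F   |  T
 F    F    F    T    T   |  T
 F    F    F    T    F   |  T
 F    F    F    F    T   |  T
 F    F    F    F    F   |  T
The formula is true on 28 of the 32 rows.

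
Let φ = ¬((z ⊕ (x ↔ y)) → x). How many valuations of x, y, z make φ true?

x | y | z | ¬((z ⊕ (x ↔ y)) → x)
- | - | - | --------------------
0 | 0 | 0 |          1          
0 | 0 | 1 |          0          
0 | 1 | 0 |          0          
0 | 1 | 1 |          1          
1 | 0 | 0 |          0          
1 | 0 | 1 |          0          
1 | 1 | 0 |          0          
1 | 1 | 1 |          0          
The formula is true on 2 of the 8 rows.

2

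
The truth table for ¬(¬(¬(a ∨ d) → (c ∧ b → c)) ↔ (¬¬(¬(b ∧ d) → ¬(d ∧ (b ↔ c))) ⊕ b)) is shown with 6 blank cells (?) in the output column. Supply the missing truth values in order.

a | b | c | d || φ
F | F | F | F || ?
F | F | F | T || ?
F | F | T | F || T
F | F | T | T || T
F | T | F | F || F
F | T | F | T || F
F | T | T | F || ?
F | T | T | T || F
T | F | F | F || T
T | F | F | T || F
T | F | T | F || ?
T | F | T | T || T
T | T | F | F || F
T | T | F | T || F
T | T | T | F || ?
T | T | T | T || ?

T, F, F, T, F, F

Row a=F, b=F, c=F, d=F: ¬(¬(a ∨ d) → (c ∧ b → c)) = F, (¬¬(¬(b ∧ d) → ¬(d ∧ (b ↔ c))) ⊕ b) = T, (¬(¬(a ∨ d) → (c ∧ b → c)) ↔ (¬¬(¬(b ∧ d) → ¬(d ∧ (b ↔ c))) ⊕ b)) = F, so the formula = T.
Row a=F, b=F, c=F, d=T: ¬(¬(a ∨ d) → (c ∧ b → c)) = F, (¬¬(¬(b ∧ d) → ¬(d ∧ (b ↔ c))) ⊕ b) = F, (¬(¬(a ∨ d) → (c ∧ b → c)) ↔ (¬¬(¬(b ∧ d) → ¬(d ∧ (b ↔ c))) ⊕ b)) = T, so the formula = F.
Row a=F, b=T, c=T, d=F: ¬(¬(a ∨ d) → (c ∧ b → c)) = F, (¬¬(¬(b ∧ d) → ¬(d ∧ (b ↔ c))) ⊕ b) = F, (¬(¬(a ∨ d) → (c ∧ b → c)) ↔ (¬¬(¬(b ∧ d) → ¬(d ∧ (b ↔ c))) ⊕ b)) = T, so the formula = F.
Row a=T, b=F, c=T, d=F: ¬(¬(a ∨ d) → (c ∧ b → c)) = F, (¬¬(¬(b ∧ d) → ¬(d ∧ (b ↔ c))) ⊕ b) = T, (¬(¬(a ∨ d) → (c ∧ b → c)) ↔ (¬¬(¬(b ∧ d) → ¬(d ∧ (b ↔ c))) ⊕ b)) = F, so the formula = T.
Row a=T, b=T, c=T, d=F: ¬(¬(a ∨ d) → (c ∧ b → c)) = F, (¬¬(¬(b ∧ d) → ¬(d ∧ (b ↔ c))) ⊕ b) = F, (¬(¬(a ∨ d) → (c ∧ b → c)) ↔ (¬¬(¬(b ∧ d) → ¬(d ∧ (b ↔ c))) ⊕ b)) = T, so the formula = F.
Row a=T, b=T, c=T, d=T: ¬(¬(a ∨ d) → (c ∧ b → c)) = F, (¬¬(¬(b ∧ d) → ¬(d ∧ (b ↔ c))) ⊕ b) = F, (¬(¬(a ∨ d) → (c ∧ b → c)) ↔ (¬¬(¬(b ∧ d) → ¬(d ∧ (b ↔ c))) ⊕ b)) = T, so the formula = F.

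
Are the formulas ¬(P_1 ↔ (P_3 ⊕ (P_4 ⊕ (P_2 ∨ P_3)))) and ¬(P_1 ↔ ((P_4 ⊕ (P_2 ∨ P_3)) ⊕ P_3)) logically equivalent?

P_1 | P_2 | P_3 | P_4 | φ | ψ
--- | --- | --- | --- | - | -
 T  |  T  |  T  |  T  | F | F
 T  |  T  |  T  |  F  | T | T
 T  |  T  |  F  |  T  | T | T
 T  |  T  |  F  |  F  | F | F
 T  |  F  |  T  |  T  | F | F
 T  |  F  |  T  |  F  | T | T
 T  |  F  |  F  |  T  | F | F
 T  |  F  |  F  |  F  | T | T
 F  |  T  |  T  |  T  | T | T
 F  |  T  |  T  |  F  | F | F
 F  |  T  |  F  |  T  | F | F
 F  |  T  |  F  |  F  | T | T
 F  |  F  |  T  |  T  | T | T
 F  |  F  |  T  |  F  | F | F
 F  |  F  |  F  |  T  | T | T
 F  |  F  |  F  |  F  | F | F
The columns for φ and ψ agree on every row, so they are logically equivalent.

equivalent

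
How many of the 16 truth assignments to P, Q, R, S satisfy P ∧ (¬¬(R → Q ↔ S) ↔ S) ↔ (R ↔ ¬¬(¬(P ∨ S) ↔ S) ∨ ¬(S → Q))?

P  Q  R  S  |  (R → Q)  ((R → Q) ↔ S)  ¬((R → Q) ↔ S)  ¬¬((R → Q) ↔ S)  (¬¬((R → Q) ↔ S) ↔ S)  (P ∧ (¬¬((R → Q) ↔ S) ↔ S))  (P ∨ S)  ¬(P ∨ S)  (¬(P ∨ S) ↔ S)  ¬(¬(P ∨ S) ↔ S)  ¬¬(¬(P ∨ S) ↔ S)  (S → Q)  ¬(S → Q)  φ
F  F  F  F  |     T           F              T                F                   T                         F                  F        T            F                T                F             T        F      F
F  F  F  T  |     T           T              F                T                   T                         F                  T        F            F                T                F             F        T      T
F  F  T  F  |     F           T              F                T                   F                         F                  F        T            F                T                F             T        F      T
F  F  T  T  |     F           F              T                F                   F                         F                  T        F            F                T                F             F        T      F
F  T  F  F  |     T           F              T                F                   T                         F                  F        T            F                T                F             T        F      F
F  T  F  T  |     T           T              F                T                   T                         F                  T        F            F                T                F             T        F      F
F  T  T  F  |     T           F              T                F                   T                         F                  F        T            F                T                F             T        F      T
F  T  T  T  |     T           T              F                T                   T                         F                  T        F            F                T                F             T        F      T
T  F  F  F  |     T           F              T                F                   T                         T                  T        F            T                F                T             T        F      F
T  F  F  T  |     T           T              F                T                   T                         T                  T        F            F                T                F             F        T      F
T  F  T  F  |     F           T              F                T                   F                         F                  T        F            T                F                T             T        F      F
T  F  T  T  |     F           F              T                F                   F                         F                  T        F            F                T                F             F        T      F
T  T  F  F  |     T           F              T                F                   T                         T                  T        F            T                F                T             T        F      F
T  T  F  T  |     T           T              F                T                   T                         T                  T        F            F                T                F             T        F      T
T  T  T  F  |     T           F              T                F                   T                         T                  T        F            T                F                T             T        F      T
T  T  T  T  |     T           T              F                T                   T                         T                  T        F            F                T                F             T        F      F
The formula is true on 6 of the 16 rows.

6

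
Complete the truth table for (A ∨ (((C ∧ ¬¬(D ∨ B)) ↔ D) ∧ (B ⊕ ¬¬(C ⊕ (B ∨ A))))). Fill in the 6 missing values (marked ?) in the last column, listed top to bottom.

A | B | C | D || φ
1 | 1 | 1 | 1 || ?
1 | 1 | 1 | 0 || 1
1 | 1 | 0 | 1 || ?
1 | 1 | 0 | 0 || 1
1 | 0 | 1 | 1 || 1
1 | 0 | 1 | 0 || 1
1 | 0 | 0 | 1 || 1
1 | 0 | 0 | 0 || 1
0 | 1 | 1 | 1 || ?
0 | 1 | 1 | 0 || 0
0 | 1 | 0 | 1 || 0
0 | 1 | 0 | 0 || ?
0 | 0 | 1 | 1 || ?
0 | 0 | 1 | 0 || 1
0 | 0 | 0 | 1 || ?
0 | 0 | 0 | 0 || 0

1, 1, 1, 0, 1, 0

Row A=1, B=1, C=1, D=1: (((C ∧ ¬¬(D ∨ B)) ↔ D) ∧ (B ⊕ ¬¬(C ⊕ (B ∨ A)))) = 1, so the formula = 1.
Row A=1, B=1, C=0, D=1: (((C ∧ ¬¬(D ∨ B)) ↔ D) ∧ (B ⊕ ¬¬(C ⊕ (B ∨ A)))) = 0, so the formula = 1.
Row A=0, B=1, C=1, D=1: (((C ∧ ¬¬(D ∨ B)) ↔ D) ∧ (B ⊕ ¬¬(C ⊕ (B ∨ A)))) = 1, so the formula = 1.
Row A=0, B=1, C=0, D=0: (((C ∧ ¬¬(D ∨ B)) ↔ D) ∧ (B ⊕ ¬¬(C ⊕ (B ∨ A)))) = 0, so the formula = 0.
Row A=0, B=0, C=1, D=1: (((C ∧ ¬¬(D ∨ B)) ↔ D) ∧ (B ⊕ ¬¬(C ⊕ (B ∨ A)))) = 1, so the formula = 1.
Row A=0, B=0, C=0, D=1: (((C ∧ ¬¬(D ∨ B)) ↔ D) ∧ (B ⊕ ¬¬(C ⊕ (B ∨ A)))) = 0, so the formula = 0.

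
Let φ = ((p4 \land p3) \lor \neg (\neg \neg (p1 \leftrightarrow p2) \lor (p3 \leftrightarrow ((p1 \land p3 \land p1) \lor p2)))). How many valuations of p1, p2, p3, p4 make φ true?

6

  p1  |   p2  |   p3  |   p4  | (p4 \land p3) | (p1 \leftrightarrow p2) | \neg (p1 \leftrightarrow p2) | (p1 \land p3 \land p1) |   φ  
----- | ----- | ----- | ----- | ------------- | ----------------------- | ---------------------------- | ---------------------- | -----
 True |  True |  True |  True |      True     |           True          |            False             |          True          |  True
 True |  True |  True | False |     False     |           True          |            False             |          True          | False
 True |  True | False |  True |     False     |           True          |            False             |         False          | False
 True |  True | False | False |     False     |           True          |            False             |         False          | False
 True | False |  True |  True |      True     |          False          |             True             |          True          |  True
 True | False |  True | False |     False     |          False          |             True             |          True          | False
 True | False | False |  True |     False     |          False          |             True             |         False          | False
 True | False | False | False |     False     |          False          |             True             |         False          | False
False |  True |  True |  True |      True     |          False          |             True             |         False          |  True
False |  True |  True | False |     False     |          False          |             True             |         False          | False
False |  True | False |  True |     False     |          False          |             True             |         False          |  True
False |  True | False | False |     False     |          False          |             True             |         False          |  True
False | False |  True |  True |      True     |           True          |            False             |         False          |  True
False | False |  True | False |     False     |           True          |            False             |         False          | False
False | False | False |  True |     False     |           True          |            False             |         False          | False
False | False | False | False |     False     |           True          |            False             |         False          | False
The formula is true on 6 of the 16 rows.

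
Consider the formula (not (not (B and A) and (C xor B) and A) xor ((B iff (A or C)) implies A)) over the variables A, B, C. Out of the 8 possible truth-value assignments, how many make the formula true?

3

A  B  C  |  φ
T  T  T  |  F
T  T  F  |  F
T  F  T  |  T
T  F  F  |  F
F  T  T  |  T
F  T  F  |  F
F  F  T  |  F
F  F  F  |  T
The formula is true on 3 of the 8 rows.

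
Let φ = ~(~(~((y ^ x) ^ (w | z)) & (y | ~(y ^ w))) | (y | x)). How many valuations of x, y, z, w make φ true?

x  y  z  w  |  φ
F  F  F  F  |  T
F  F  F  T  |  F
F  F  T  F  |  F
F  F  T  T  |  F
F  T  F  F  |  F
F  T  F  T  |  F
F  T  T  F  |  F
F  T  T  T  |  F
T  F  F  F  |  F
T  F  F  T  |  F
T  F  T  F  |  F
T  F  T  T  |  F
T  T  F  F  |  F
T  T  F  T  |  F
T  T  T  F  |  F
T  T  T  T  |  F
The formula is true on 1 of the 16 rows.

1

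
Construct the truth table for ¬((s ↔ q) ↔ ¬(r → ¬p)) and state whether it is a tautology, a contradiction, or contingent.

contingent

p  q  r  s  |  ¬((s ↔ q) ↔ ¬(r → ¬p))
T  T  T  T  |            F           
T  T  T  F  |            T           
T  T  F  T  |            T           
T  T  F  F  |            F           
T  F  T  T  |            T           
T  F  T  F  |            F           
T  F  F  T  |            F           
T  F  F  F  |            T           
F  T  T  T  |            T           
F  T  T  F  |            F           
F  T  F  T  |            T           
F  T  F  F  |            F           
F  F  T  T  |            F           
F  F  T  F  |            T           
F  F  F  T  |            F           
F  F  F  F  |            T           
8 of 16 rows are T, so the formula is contingent.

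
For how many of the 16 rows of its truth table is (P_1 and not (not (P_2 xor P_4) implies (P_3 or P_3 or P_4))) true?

P_1  P_2  P_3  P_4  |  φ
 1    1    1    1   |  0
 1    1    1    0   |  0
 1    1    0    1   |  0
 1    1    0    0   |  0
 1    0    1    1   |  0
 1    0    1    0   |  0
 1    0    0    1   |  0
 1    0    0    0   |  1
 0    1    1    1   |  0
 0    1    1    0   |  0
 0    1    0    1   |  0
 0    1    0    0   |  0
 0    0    1    1   |  0
 0    0    1    0   |  0
 0    0    0    1   |  0
 0    0    0    0   |  0
The formula is true on 1 of the 16 rows.

1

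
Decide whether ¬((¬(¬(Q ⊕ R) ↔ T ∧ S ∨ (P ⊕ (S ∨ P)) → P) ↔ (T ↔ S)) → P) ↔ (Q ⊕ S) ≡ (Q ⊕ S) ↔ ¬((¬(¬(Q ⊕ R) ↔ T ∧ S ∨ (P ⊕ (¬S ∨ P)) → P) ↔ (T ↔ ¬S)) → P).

P | Q | R | S | T || φ | ψ
T | T | T | T | T || T | T
T | T | T | T | F || T | T
T | T | T | F | T || F | F
T | T | T | F | F || F | F
T | T | F | T | T || T | T
T | T | F | T | F || T | T
T | T | F | F | T || F | F
T | T | F | F | F || F | F
T | F | T | T | T || F | F
T | F | T | T | F || F | F
T | F | T | F | T || T | T
T | F | T | F | F || T | T
T | F | F | T | T || F | F
T | F | F | T | F || F | F
T | F | F | F | T || T | T
T | F | F | F | F || T | T
F | T | T | T | T || F | T
F | T | T | T | F || T | T
F | T | T | F | T || T | T
F | T | T | F | F || F | F
F | T | F | T | T || T | F
F | T | F | T | F || F | F
F | T | F | F | T || F | F
F | T | F | F | F || T | T
F | F | T | T | T || F | T
F | F | T | T | F || T | T
F | F | T | F | T || T | T
F | F | T | F | F || F | F
F | F | F | T | T || T | F
F | F | F | T | F || F | F
F | F | F | F | T || F | F
F | F | F | F | F || T | T
The columns differ at P=F, Q=T, R=T, S=T, T=T (φ=F, ψ=T), so they are not equivalent.

not equivalent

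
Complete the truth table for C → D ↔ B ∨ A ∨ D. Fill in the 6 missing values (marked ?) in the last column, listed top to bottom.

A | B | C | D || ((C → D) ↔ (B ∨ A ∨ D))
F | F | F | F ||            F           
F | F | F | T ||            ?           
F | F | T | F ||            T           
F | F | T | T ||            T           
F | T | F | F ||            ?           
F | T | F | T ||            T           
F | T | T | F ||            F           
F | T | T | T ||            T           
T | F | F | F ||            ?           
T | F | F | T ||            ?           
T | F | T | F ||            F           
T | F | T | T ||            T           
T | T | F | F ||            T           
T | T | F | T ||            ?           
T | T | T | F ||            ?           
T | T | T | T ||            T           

T, T, T, T, T, F

Row A=F, B=F, C=F, D=T: (C → D) = T, (B ∨ A ∨ D) = T, so ((C → D) ↔ (B ∨ A ∨ D)) = T.
Row A=F, B=T, C=F, D=F: (C → D) = T, (B ∨ A ∨ D) = T, so ((C → D) ↔ (B ∨ A ∨ D)) = T.
Row A=T, B=F, C=F, D=F: (C → D) = T, (B ∨ A ∨ D) = T, so ((C → D) ↔ (B ∨ A ∨ D)) = T.
Row A=T, B=F, C=F, D=T: (C → D) = T, (B ∨ A ∨ D) = T, so ((C → D) ↔ (B ∨ A ∨ D)) = T.
Row A=T, B=T, C=F, D=T: (C → D) = T, (B ∨ A ∨ D) = T, so ((C → D) ↔ (B ∨ A ∨ D)) = T.
Row A=T, B=T, C=T, D=F: (C → D) = F, (B ∨ A ∨ D) = T, so ((C → D) ↔ (B ∨ A ∨ D)) = F.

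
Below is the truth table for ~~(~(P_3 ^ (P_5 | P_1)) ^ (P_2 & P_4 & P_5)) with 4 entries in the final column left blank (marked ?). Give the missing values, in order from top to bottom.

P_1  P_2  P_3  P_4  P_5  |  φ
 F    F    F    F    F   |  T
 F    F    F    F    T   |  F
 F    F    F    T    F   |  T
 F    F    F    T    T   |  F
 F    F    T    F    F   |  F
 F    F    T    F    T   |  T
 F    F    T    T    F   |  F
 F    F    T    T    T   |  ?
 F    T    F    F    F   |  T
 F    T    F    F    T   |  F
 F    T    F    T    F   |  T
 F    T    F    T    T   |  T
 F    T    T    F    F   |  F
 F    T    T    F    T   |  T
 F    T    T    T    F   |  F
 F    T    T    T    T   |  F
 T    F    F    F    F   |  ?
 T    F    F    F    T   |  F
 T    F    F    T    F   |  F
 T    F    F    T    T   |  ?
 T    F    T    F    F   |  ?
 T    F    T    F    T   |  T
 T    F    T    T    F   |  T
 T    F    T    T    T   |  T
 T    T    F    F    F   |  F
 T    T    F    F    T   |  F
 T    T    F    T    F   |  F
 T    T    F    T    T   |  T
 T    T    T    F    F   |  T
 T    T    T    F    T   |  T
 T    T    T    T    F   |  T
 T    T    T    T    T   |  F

Row P_1=F, P_2=F, P_3=T, P_4=T, P_5=T: (~(P_3 ^ (P_5 | P_1)) ^ (P_2 & P_4 & P_5)) = T, ~(~(P_3 ^ (P_5 | P_1)) ^ (P_2 & P_4 & P_5)) = F, so the formula = T.
Row P_1=T, P_2=F, P_3=F, P_4=F, P_5=F: (~(P_3 ^ (P_5 | P_1)) ^ (P_2 & P_4 & P_5)) = F, ~(~(P_3 ^ (P_5 | P_1)) ^ (P_2 & P_4 & P_5)) = T, so the formula = F.
Row P_1=T, P_2=F, P_3=F, P_4=T, P_5=T: (~(P_3 ^ (P_5 | P_1)) ^ (P_2 & P_4 & P_5)) = F, ~(~(P_3 ^ (P_5 | P_1)) ^ (P_2 & P_4 & P_5)) = T, so the formula = F.
Row P_1=T, P_2=F, P_3=T, P_4=F, P_5=F: (~(P_3 ^ (P_5 | P_1)) ^ (P_2 & P_4 & P_5)) = T, ~(~(P_3 ^ (P_5 | P_1)) ^ (P_2 & P_4 & P_5)) = F, so the formula = T.

T, F, F, T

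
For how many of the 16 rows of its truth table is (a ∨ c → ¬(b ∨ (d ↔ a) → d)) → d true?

a | b | c | d || φ
F | F | F | F || F
F | F | F | T || T
F | F | T | F || F
F | F | T | T || T
F | T | F | F || F
F | T | F | T || T
F | T | T | F || F
F | T | T | T || T
T | F | F | F || T
T | F | F | T || T
T | F | T | F || T
T | F | T | T || T
T | T | F | F || F
T | T | F | T || T
T | T | T | F || F
T | T | T | T || T
The formula is true on 10 of the 16 rows.

10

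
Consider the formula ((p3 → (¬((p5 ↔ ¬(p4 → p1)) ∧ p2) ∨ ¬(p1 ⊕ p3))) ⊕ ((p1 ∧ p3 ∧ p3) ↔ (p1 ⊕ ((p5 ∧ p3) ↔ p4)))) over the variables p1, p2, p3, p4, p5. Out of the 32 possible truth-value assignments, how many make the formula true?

14

p1 | p2 | p3 | p4 | p5 | φ
-- | -- | -- | -- | -- | -
T  | T  | T  | T  | T  | T
T  | T  | T  | T  | F  | F
T  | T  | T  | F  | T  | F
T  | T  | T  | F  | F  | T
T  | T  | F  | T  | T  | T
T  | T  | F  | T  | F  | T
T  | T  | F  | F  | T  | F
T  | T  | F  | F  | F  | F
T  | F  | T  | T  | T  | T
T  | F  | T  | T  | F  | F
T  | F  | T  | F  | T  | F
T  | F  | T  | F  | F  | T
T  | F  | F  | T  | T  | T
T  | F  | F  | T  | F  | T
T  | F  | F  | F  | T  | F
T  | F  | F  | F  | F  | F
F  | T  | T  | T  | T  | F
F  | T  | T  | T  | F  | F
F  | T  | T  | F  | T  | F
F  | T  | T  | F  | F  | F
F  | T  | F  | T  | T  | F
F  | T  | F  | T  | F  | F
F  | T  | F  | F  | T  | T
F  | T  | F  | F  | F  | T
F  | F  | T  | T  | T  | T
F  | F  | T  | T  | F  | F
F  | F  | T  | F  | T  | F
F  | F  | T  | F  | F  | T
F  | F  | F  | T  | T  | F
F  | F  | F  | T  | F  | F
F  | F  | F  | F  | T  | T
F  | F  | F  | F  | F  | T
The formula is true on 14 of the 32 rows.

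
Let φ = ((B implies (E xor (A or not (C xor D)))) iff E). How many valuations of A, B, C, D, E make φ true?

A | B | C | D | E || φ
F | F | F | F | F || F
F | F | F | F | T || T
F | F | F | T | F || F
F | F | F | T | T || T
F | F | T | F | F || F
F | F | T | F | T || T
F | F | T | T | F || F
F | F | T | T | T || T
F | T | F | F | F || F
F | T | F | F | T || F
F | T | F | T | F || T
F | T | F | T | T || T
F | T | T | F | F || T
F | T | T | F | T || T
F | T | T | T | F || F
F | T | T | T | T || F
T | F | F | F | F || F
T | F | F | F | T || T
T | F | F | T | F || F
T | F | F | T | T || T
T | F | T | F | F || F
T | F | T | F | T || T
T | F | T | T | F || F
T | F | T | T | T || T
T | T | F | F | F || F
T | T | F | F | T || F
T | T | F | T | F || F
T | T | F | T | T || F
T | T | T | F | F || F
T | T | T | F | T || F
T | T | T | T | F || F
T | T | T | T | T || F
The formula is true on 12 of the 32 rows.

12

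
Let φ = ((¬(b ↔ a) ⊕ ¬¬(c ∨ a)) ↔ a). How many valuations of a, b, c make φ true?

4

  a   |   b   |   c   || (b ↔ a) | ¬(b ↔ a) | (c ∨ a) | ¬(c ∨ a) | ¬¬(c ∨ a) | (¬(b ↔ a) ⊕ ¬¬(c ∨ a)) | ((¬(b ↔ a) ⊕ ¬¬(c ∨ a)) ↔ a)
 True |  True |  True ||   True  |  False   |   True  |  False   |    True   |          True          |             True            
 True |  True | False ||   True  |  False   |   True  |  False   |    True   |          True          |             True            
 True | False |  True ||  False  |   True   |   True  |  False   |    True   |         False          |            False            
 True | False | False ||  False  |   True   |   True  |  False   |    True   |         False          |            False            
False |  True |  True ||  False  |   True   |   True  |  False   |    True   |         False          |             True            
False |  True | False ||  False  |   True   |  False  |   True   |   False   |          True          |            False            
False | False |  True ||   True  |  False   |   True  |  False   |    True   |          True          |            False            
False | False | False ||   True  |  False   |  False  |   True   |   False   |         False          |             True            
The formula is true on 4 of the 8 rows.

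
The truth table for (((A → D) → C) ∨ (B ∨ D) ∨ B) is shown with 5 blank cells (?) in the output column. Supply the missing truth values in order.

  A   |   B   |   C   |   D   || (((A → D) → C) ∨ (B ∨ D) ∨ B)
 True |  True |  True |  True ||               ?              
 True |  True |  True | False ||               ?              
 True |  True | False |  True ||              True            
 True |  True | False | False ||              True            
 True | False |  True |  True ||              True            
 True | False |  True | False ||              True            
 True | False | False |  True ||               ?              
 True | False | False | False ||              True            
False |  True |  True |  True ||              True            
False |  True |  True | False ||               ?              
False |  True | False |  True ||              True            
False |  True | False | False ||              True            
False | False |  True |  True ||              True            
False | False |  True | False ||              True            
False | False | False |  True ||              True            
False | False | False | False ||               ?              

Row A=True, B=True, C=True, D=True: ((A → D) → C) = True, (B ∨ D) = True, so (((A → D) → C) ∨ (B ∨ D) ∨ B) = True.
Row A=True, B=True, C=True, D=False: ((A → D) → C) = True, (B ∨ D) = True, so (((A → D) → C) ∨ (B ∨ D) ∨ B) = True.
Row A=True, B=False, C=False, D=True: ((A → D) → C) = False, (B ∨ D) = True, so (((A → D) → C) ∨ (B ∨ D) ∨ B) = True.
Row A=False, B=True, C=True, D=False: ((A → D) → C) = True, (B ∨ D) = True, so (((A → D) → C) ∨ (B ∨ D) ∨ B) = True.
Row A=False, B=False, C=False, D=False: ((A → D) → C) = False, (B ∨ D) = False, so (((A → D) → C) ∨ (B ∨ D) ∨ B) = False.

True, True, True, True, False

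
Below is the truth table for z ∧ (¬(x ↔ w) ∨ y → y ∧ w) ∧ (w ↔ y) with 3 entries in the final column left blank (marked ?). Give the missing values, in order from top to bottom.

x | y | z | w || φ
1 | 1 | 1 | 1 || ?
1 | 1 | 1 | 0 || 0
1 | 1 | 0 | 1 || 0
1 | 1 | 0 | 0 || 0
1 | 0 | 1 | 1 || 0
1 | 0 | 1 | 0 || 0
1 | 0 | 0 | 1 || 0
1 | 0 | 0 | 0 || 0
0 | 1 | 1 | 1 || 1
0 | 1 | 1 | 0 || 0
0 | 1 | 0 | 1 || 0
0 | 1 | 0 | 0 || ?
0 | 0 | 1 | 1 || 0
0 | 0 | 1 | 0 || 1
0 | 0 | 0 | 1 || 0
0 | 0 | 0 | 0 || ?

1, 0, 0

Row x=1, y=1, z=1, w=1: (¬(x ↔ w) ∨ y → y ∧ w) = 1, (w ↔ y) = 1, so the formula = 1.
Row x=0, y=1, z=0, w=0: (¬(x ↔ w) ∨ y → y ∧ w) = 0, (w ↔ y) = 0, so the formula = 0.
Row x=0, y=0, z=0, w=0: (¬(x ↔ w) ∨ y → y ∧ w) = 1, (w ↔ y) = 1, so the formula = 0.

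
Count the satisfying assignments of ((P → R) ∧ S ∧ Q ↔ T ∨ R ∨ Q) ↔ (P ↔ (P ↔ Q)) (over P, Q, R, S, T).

  P   |   Q   |   R   |   S   |   T   ||   φ  
False | False | False | False | False || False
False | False | False | False |  True ||  True
False | False | False |  True | False || False
False | False | False |  True |  True ||  True
False | False |  True | False | False ||  True
False | False |  True | False |  True ||  True
False | False |  True |  True | False ||  True
False | False |  True |  True |  True ||  True
False |  True | False | False | False || False
False |  True | False | False |  True || False
False |  True | False |  True | False ||  True
False |  True | False |  True |  True ||  True
False |  True |  True | False | False || False
False |  True |  True | False |  True || False
False |  True |  True |  True | False ||  True
False |  True |  True |  True |  True ||  True
 True | False | False | False | False || False
 True | False | False | False |  True ||  True
 True | False | False |  True | False || False
 True | False | False |  True |  True ||  True
 True | False |  True | False | False ||  True
 True | False |  True | False |  True ||  True
 True | False |  True |  True | False ||  True
 True | False |  True |  True |  True ||  True
 True |  True | False | False | False || False
 True |  True | False | False |  True || False
 True |  True | False |  True | False || False
 True |  True | False |  True |  True || False
 True |  True |  True | False | False || False
 True |  True |  True | False |  True || False
 True |  True |  True |  True | False ||  True
 True |  True |  True |  True |  True ||  True
The formula is true on 18 of the 32 rows.

18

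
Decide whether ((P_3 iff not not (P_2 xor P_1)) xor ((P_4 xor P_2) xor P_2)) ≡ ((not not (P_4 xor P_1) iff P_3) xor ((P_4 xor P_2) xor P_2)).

not equivalent

P_1 | P_2 | P_3 | P_4 | φ | ψ
--- | --- | --- | --- | - | -
 1  |  1  |  1  |  1  | 1 | 1
 1  |  1  |  1  |  0  | 0 | 1
 1  |  1  |  0  |  1  | 0 | 0
 1  |  1  |  0  |  0  | 1 | 0
 1  |  0  |  1  |  1  | 0 | 1
 1  |  0  |  1  |  0  | 1 | 1
 1  |  0  |  0  |  1  | 1 | 0
 1  |  0  |  0  |  0  | 0 | 0
 0  |  1  |  1  |  1  | 0 | 0
 0  |  1  |  1  |  0  | 1 | 0
 0  |  1  |  0  |  1  | 1 | 1
 0  |  1  |  0  |  0  | 0 | 1
 0  |  0  |  1  |  1  | 1 | 0
 0  |  0  |  1  |  0  | 0 | 0
 0  |  0  |  0  |  1  | 0 | 1
 0  |  0  |  0  |  0  | 1 | 1
The columns differ at P_1=1, P_2=1, P_3=1, P_4=0 (φ=0, ψ=1), so they are not equivalent.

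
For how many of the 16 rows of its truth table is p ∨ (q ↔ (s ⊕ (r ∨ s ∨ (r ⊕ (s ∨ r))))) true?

p  q  r  s  |  (s ∨ r)  (r ⊕ (s ∨ r))  (r ∨ s ∨ (r ⊕ (s ∨ r)))  φ
T  T  T  T  |     T           F                   T             T
T  T  T  F  |     T           F                   T             T
T  T  F  T  |     T           T                   T             T
T  T  F  F  |     F           F                   F             T
T  F  T  T  |     T           F                   T             T
T  F  T  F  |     T           F                   T             T
T  F  F  T  |     T           T                   T             T
T  F  F  F  |     F           F                   F             T
F  T  T  T  |     T           F                   T             F
F  T  T  F  |     T           F                   T             T
F  T  F  T  |     T           T                   T             F
F  T  F  F  |     F           F                   F             F
F  F  T  T  |     T           F                   T             T
F  F  T  F  |     T           F                   T             F
F  F  F  T  |     T           T                   T             T
F  F  F  F  |     F           F                   F             T
The formula is true on 12 of the 16 rows.

12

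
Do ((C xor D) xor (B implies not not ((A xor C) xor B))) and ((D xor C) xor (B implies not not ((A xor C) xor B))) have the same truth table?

A | B | C | D || φ | ψ
F | F | F | F || T | T
F | F | F | T || F | F
F | F | T | F || F | F
F | F | T | T || T | T
F | T | F | F || T | T
F | T | F | T || F | F
F | T | T | F || T | T
F | T | T | T || F | F
T | F | F | F || T | T
T | F | F | T || F | F
T | F | T | F || F | F
T | F | T | T || T | T
T | T | F | F || F | F
T | T | F | T || T | T
T | T | T | F || F | F
T | T | T | T || T | T
The columns for φ and ψ agree on every row, so they are logically equivalent.

equivalent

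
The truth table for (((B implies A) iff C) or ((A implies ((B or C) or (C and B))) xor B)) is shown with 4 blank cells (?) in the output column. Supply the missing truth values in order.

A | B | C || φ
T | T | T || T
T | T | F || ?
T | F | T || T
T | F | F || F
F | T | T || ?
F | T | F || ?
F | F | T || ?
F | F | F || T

F, F, T, T

Row A=T, B=T, C=F: ((B implies A) iff C) = F, ((A implies ((B or C) or (C and B))) xor B) = F, so the formula = F.
Row A=F, B=T, C=T: ((B implies A) iff C) = F, ((A implies ((B or C) or (C and B))) xor B) = F, so the formula = F.
Row A=F, B=T, C=F: ((B implies A) iff C) = T, ((A implies ((B or C) or (C and B))) xor B) = F, so the formula = T.
Row A=F, B=F, C=T: ((B implies A) iff C) = T, ((A implies ((B or C) or (C and B))) xor B) = T, so the formula = T.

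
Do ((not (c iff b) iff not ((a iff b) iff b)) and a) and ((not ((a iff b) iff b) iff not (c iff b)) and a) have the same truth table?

a  b  c  |  φ  ψ
1  1  1  |  1  1
1  1  0  |  0  0
1  0  1  |  0  0
1  0  0  |  1  1
0  1  1  |  0  0
0  1  0  |  0  0
0  0  1  |  0  0
0  0  0  |  0  0
The columns for φ and ψ agree on every row, so they are logically equivalent.

equivalent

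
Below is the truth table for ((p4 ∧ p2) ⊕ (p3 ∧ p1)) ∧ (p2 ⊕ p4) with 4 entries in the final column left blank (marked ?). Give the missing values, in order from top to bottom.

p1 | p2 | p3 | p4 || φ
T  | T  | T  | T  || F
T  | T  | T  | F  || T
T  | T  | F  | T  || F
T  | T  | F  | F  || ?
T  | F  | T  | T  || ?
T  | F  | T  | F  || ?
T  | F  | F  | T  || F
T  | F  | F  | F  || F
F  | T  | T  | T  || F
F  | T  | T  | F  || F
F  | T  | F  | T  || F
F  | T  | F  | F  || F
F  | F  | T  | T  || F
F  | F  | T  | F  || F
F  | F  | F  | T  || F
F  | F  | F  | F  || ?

F, T, F, F

Row p1=T, p2=T, p3=F, p4=F: ((p4 ∧ p2) ⊕ (p3 ∧ p1)) = F, (p2 ⊕ p4) = T, so the formula = F.
Row p1=T, p2=F, p3=T, p4=T: ((p4 ∧ p2) ⊕ (p3 ∧ p1)) = T, (p2 ⊕ p4) = T, so the formula = T.
Row p1=T, p2=F, p3=T, p4=F: ((p4 ∧ p2) ⊕ (p3 ∧ p1)) = T, (p2 ⊕ p4) = F, so the formula = F.
Row p1=F, p2=F, p3=F, p4=F: ((p4 ∧ p2) ⊕ (p3 ∧ p1)) = F, (p2 ⊕ p4) = F, so the formula = F.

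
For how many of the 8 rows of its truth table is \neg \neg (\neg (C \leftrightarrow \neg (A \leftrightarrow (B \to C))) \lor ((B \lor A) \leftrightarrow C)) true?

A | B | C || φ
F | F | F || T
F | F | T || F
F | T | F || F
F | T | T || T
T | F | F || F
T | F | T || T
T | T | F || T
T | T | T || T
The formula is true on 5 of the 8 rows.

5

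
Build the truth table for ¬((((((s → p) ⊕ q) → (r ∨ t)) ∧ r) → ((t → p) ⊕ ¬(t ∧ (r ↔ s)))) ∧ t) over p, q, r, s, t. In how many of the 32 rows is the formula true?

  p   |   q   |   r   |   s   |   t   |   φ  
----- | ----- | ----- | ----- | ----- | -----
 True |  True |  True |  True |  True | False
 True |  True |  True |  True | False |  True
 True |  True |  True | False |  True |  True
 True |  True |  True | False | False |  True
 True |  True | False |  True |  True | False
 True |  True | False |  True | False |  True
 True |  True | False | False |  True | False
 True |  True | False | False | False |  True
 True | False |  True |  True |  True | False
 True | False |  True |  True | False |  True
 True | False |  True | False |  True |  True
 True | False |  True | False | False |  True
 True | False | False |  True |  True | False
 True | False | False |  True | False |  True
 True | False | False | False |  True | False
 True | False | False | False | False |  True
False |  True |  True |  True |  True |  True
False |  True |  True |  True | False |  True
False |  True |  True | False |  True | False
False |  True |  True | False | False |  True
False |  True | False |  True |  True | False
False |  True | False |  True | False |  True
False |  True | False | False |  True | False
False |  True | False | False | False |  True
False | False |  True |  True |  True |  True
False | False |  True |  True | False |  True
False | False |  True | False |  True | False
False | False |  True | False | False |  True
False | False | False |  True |  True | False
False | False | False |  True | False |  True
False | False | False | False |  True | False
False | False | False | False | False |  True
The formula is true on 20 of the 32 rows.

20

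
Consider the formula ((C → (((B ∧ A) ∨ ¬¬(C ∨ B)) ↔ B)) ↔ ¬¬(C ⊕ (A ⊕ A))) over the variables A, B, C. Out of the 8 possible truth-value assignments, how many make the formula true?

2

A | B | C || φ
T | T | T || T
T | T | F || F
T | F | T || F
T | F | F || F
F | T | T || T
F | T | F || F
F | F | T || F
F | F | F || F
The formula is true on 2 of the 8 rows.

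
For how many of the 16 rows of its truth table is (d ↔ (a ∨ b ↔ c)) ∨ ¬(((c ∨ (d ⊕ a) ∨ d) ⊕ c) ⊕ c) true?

9

a | b | c | d | (a ∨ b) | ((a ∨ b) ↔ c) | (d ↔ ((a ∨ b) ↔ c)) | (d ⊕ a) | ((d ⊕ a) ∨ d) | (c ∨ ((d ⊕ a) ∨ d)) | ((c ∨ ((d ⊕ a) ∨ d)) ⊕ c) | φ
- | - | - | - | ------- | ------------- | ------------------- | ------- | ------------- | ------------------- | ------------------------- | -
T | T | T | T |    T    |       T       |          T          |    F    |       T       |          T          |             F             | T
T | T | T | F |    T    |       T       |          F          |    T    |       T       |          T          |             F             | F
T | T | F | T |    T    |       F       |          F          |    F    |       T       |          T          |             T             | F
T | T | F | F |    T    |       F       |          T          |    T    |       T       |          T          |             T             | T
T | F | T | T |    T    |       T       |          T          |    F    |       T       |          T          |             F             | T
T | F | T | F |    T    |       T       |          F          |    T    |       T       |          T          |             F             | F
T | F | F | T |    T    |       F       |          F          |    F    |       T       |          T          |             T             | F
T | F | F | F |    T    |       F       |          T          |    T    |       T       |          T          |             T             | T
F | T | T | T |    T    |       T       |          T          |    T    |       T       |          T          |             F             | T
F | T | T | F |    T    |       T       |          F          |    F    |       F       |          T          |             F             | F
F | T | F | T |    T    |       F       |          F          |    T    |       T       |          T          |             T             | F
F | T | F | F |    T    |       F       |          T          |    F    |       F       |          F          |             F             | T
F | F | T | T |    F    |       F       |          F          |    T    |       T       |          T          |             F             | F
F | F | T | F |    F    |       F       |          T          |    F    |       F       |          T          |             F             | T
F | F | F | T |    F    |       T       |          T          |    T    |       T       |          T          |             T             | T
F | F | F | F |    F    |       T       |          F          |    F    |       F       |          F          |             F             | T
The formula is true on 9 of the 16 rows.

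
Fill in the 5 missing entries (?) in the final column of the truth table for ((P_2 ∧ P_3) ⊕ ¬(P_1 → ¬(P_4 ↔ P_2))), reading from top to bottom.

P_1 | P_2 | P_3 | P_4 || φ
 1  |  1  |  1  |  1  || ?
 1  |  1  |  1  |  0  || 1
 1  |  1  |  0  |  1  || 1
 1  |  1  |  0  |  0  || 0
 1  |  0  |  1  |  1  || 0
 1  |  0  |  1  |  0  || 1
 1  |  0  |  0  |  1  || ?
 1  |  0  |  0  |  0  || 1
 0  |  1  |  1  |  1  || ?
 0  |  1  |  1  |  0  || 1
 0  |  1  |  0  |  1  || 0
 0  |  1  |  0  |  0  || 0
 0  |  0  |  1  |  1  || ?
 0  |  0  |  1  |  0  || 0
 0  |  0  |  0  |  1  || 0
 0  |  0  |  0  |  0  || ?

Row P_1=1, P_2=1, P_3=1, P_4=1: (P_2 ∧ P_3) = 1, ¬(P_1 → ¬(P_4 ↔ P_2)) = 1, so the formula = 0.
Row P_1=1, P_2=0, P_3=0, P_4=1: (P_2 ∧ P_3) = 0, ¬(P_1 → ¬(P_4 ↔ P_2)) = 0, so the formula = 0.
Row P_1=0, P_2=1, P_3=1, P_4=1: (P_2 ∧ P_3) = 1, ¬(P_1 → ¬(P_4 ↔ P_2)) = 0, so the formula = 1.
Row P_1=0, P_2=0, P_3=1, P_4=1: (P_2 ∧ P_3) = 0, ¬(P_1 → ¬(P_4 ↔ P_2)) = 0, so the formula = 0.
Row P_1=0, P_2=0, P_3=0, P_4=0: (P_2 ∧ P_3) = 0, ¬(P_1 → ¬(P_4 ↔ P_2)) = 0, so the formula = 0.

0, 0, 1, 0, 0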